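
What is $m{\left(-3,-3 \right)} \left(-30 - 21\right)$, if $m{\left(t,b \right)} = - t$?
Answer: $-153$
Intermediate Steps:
$m{\left(-3,-3 \right)} \left(-30 - 21\right) = \left(-1\right) \left(-3\right) \left(-30 - 21\right) = 3 \left(-51\right) = -153$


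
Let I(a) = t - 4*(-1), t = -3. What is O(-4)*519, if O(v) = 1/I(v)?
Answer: 519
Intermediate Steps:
I(a) = 1 (I(a) = -3 - 4*(-1) = -3 - 1*(-4) = -3 + 4 = 1)
O(v) = 1 (O(v) = 1/1 = 1)
O(-4)*519 = 1*519 = 519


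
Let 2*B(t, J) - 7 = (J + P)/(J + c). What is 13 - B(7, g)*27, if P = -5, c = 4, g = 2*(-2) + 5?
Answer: -707/10 ≈ -70.700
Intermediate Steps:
g = 1 (g = -4 + 5 = 1)
B(t, J) = 7/2 + (-5 + J)/(2*(4 + J)) (B(t, J) = 7/2 + ((J - 5)/(J + 4))/2 = 7/2 + ((-5 + J)/(4 + J))/2 = 7/2 + (-5 + J)/(2*(4 + J)))
13 - B(7, g)*27 = 13 - (23 + 8*1)/(2*(4 + 1))*27 = 13 - (1/2)*(23 + 8)/5*27 = 13 - (1/2)*(1/5)*31*27 = 13 - 31*27/10 = 13 - 1*837/10 = 13 - 837/10 = -707/10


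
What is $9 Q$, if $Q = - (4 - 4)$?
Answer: $0$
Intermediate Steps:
$Q = 0$ ($Q = - (4 - 4) = \left(-1\right) 0 = 0$)
$9 Q = 9 \cdot 0 = 0$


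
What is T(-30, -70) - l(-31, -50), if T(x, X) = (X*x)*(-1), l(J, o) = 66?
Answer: -2166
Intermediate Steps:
T(x, X) = -X*x
T(-30, -70) - l(-31, -50) = -1*(-70)*(-30) - 1*66 = -2100 - 66 = -2166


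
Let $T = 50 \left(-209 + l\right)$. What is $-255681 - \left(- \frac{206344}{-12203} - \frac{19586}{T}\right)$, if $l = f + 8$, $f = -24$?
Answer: $- \frac{17551703430854}{68641875} \approx -2.557 \cdot 10^{5}$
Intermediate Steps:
$l = -16$ ($l = -24 + 8 = -16$)
$T = -11250$ ($T = 50 \left(-209 - 16\right) = 50 \left(-225\right) = -11250$)
$-255681 - \left(- \frac{206344}{-12203} - \frac{19586}{T}\right) = -255681 - \left(- \frac{206344}{-12203} - \frac{19586}{-11250}\right) = -255681 - \left(\left(-206344\right) \left(- \frac{1}{12203}\right) - - \frac{9793}{5625}\right) = -255681 - \left(\frac{206344}{12203} + \frac{9793}{5625}\right) = -255681 - \frac{1280188979}{68641875} = - \frac{17551703430854}{68641875}$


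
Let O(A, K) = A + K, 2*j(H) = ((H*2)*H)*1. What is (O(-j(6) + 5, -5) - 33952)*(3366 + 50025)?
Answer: -1814653308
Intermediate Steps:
j(H) = H**2 (j(H) = (((H*2)*H)*1)/2 = (((2*H)*H)*1)/2 = ((2*H**2)*1)/2 = (2*H**2)/2 = H**2)
(O(-j(6) + 5, -5) - 33952)*(3366 + 50025) = (((-1*6**2 + 5) - 5) - 33952)*(3366 + 50025) = (((-1*36 + 5) - 5) - 33952)*53391 = (((-36 + 5) - 5) - 33952)*53391 = ((-31 - 5) - 33952)*53391 = (-36 - 33952)*53391 = -33988*53391 = -1814653308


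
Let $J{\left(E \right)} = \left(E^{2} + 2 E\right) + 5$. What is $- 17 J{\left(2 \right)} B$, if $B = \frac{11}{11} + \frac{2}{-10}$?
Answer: $- \frac{884}{5} \approx -176.8$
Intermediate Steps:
$J{\left(E \right)} = 5 + E^{2} + 2 E$
$B = \frac{4}{5}$ ($B = 11 \cdot \frac{1}{11} + 2 \left(- \frac{1}{10}\right) = 1 - \frac{1}{5} = \frac{4}{5} \approx 0.8$)
$- 17 J{\left(2 \right)} B = - 17 \left(5 + 2^{2} + 2 \cdot 2\right) \frac{4}{5} = - 17 \left(5 + 4 + 4\right) \frac{4}{5} = \left(-17\right) 13 \cdot \frac{4}{5} = \left(-221\right) \frac{4}{5} = - \frac{884}{5}$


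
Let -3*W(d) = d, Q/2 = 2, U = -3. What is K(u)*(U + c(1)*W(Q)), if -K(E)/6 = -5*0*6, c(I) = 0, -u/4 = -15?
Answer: 0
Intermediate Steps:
u = 60 (u = -4*(-15) = 60)
Q = 4 (Q = 2*2 = 4)
K(E) = 0 (K(E) = -6*(-5*0)*6 = -0*6 = -6*0 = 0)
W(d) = -d/3
K(u)*(U + c(1)*W(Q)) = 0*(-3 + 0*(-1/3*4)) = 0*(-3 + 0*(-4/3)) = 0*(-3 + 0) = 0*(-3) = 0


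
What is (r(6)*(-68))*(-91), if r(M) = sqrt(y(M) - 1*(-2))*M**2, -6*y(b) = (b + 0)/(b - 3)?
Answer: 74256*sqrt(15) ≈ 2.8759e+5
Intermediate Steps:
y(b) = -b/(6*(-3 + b)) (y(b) = -(b + 0)/(6*(b - 3)) = -b/(6*(-3 + b)))
r(M) = M**2*sqrt(2 - M/(-18 + 6*M)) (r(M) = sqrt(-M/(-18 + 6*M) - 1*(-2))*M**2 = sqrt(-M/(-18 + 6*M) + 2)*M**2 = sqrt(2 - M/(-18 + 6*M))*M**2 = M**2*sqrt(2 - M/(-18 + 6*M)))
(r(6)*(-68))*(-91) = (((1/6)*sqrt(6)*6**2*sqrt((-36 + 11*6)/(-3 + 6)))*(-68))*(-91) = (((1/6)*sqrt(6)*36*sqrt((-36 + 66)/3))*(-68))*(-91) = (((1/6)*sqrt(6)*36*sqrt((1/3)*30))*(-68))*(-91) = (((1/6)*sqrt(6)*36*sqrt(10))*(-68))*(-91) = ((12*sqrt(15))*(-68))*(-91) = -816*sqrt(15)*(-91) = 74256*sqrt(15)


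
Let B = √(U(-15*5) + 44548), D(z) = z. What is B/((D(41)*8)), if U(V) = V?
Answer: √44473/328 ≈ 0.64295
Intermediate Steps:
B = √44473 (B = √(-15*5 + 44548) = √(-75 + 44548) = √44473 ≈ 210.89)
B/((D(41)*8)) = √44473/((41*8)) = √44473/328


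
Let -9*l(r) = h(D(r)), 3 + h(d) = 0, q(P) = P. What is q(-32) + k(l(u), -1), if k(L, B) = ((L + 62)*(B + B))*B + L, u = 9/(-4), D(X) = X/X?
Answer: 93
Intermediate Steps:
D(X) = 1
h(d) = -3 (h(d) = -3 + 0 = -3)
u = -9/4 (u = 9*(-1/4) = -9/4 ≈ -2.2500)
l(r) = 1/3 (l(r) = -1/9*(-3) = 1/3)
k(L, B) = L + 2*B**2*(62 + L) (k(L, B) = ((62 + L)*(2*B))*B + L = (2*B*(62 + L))*B + L = 2*B**2*(62 + L) + L = L + 2*B**2*(62 + L))
q(-32) + k(l(u), -1) = -32 + (1/3 + 124*(-1)**2 + 2*(1/3)*(-1)**2) = -32 + (1/3 + 124*1 + 2*(1/3)*1) = -32 + (1/3 + 124 + 2/3) = -32 + 125 = 93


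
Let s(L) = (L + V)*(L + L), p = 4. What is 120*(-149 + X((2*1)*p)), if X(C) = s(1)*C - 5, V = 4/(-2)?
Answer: -20400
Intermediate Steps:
V = -2 (V = 4*(-1/2) = -2)
s(L) = 2*L*(-2 + L) (s(L) = (L - 2)*(L + L) = (-2 + L)*(2*L) = 2*L*(-2 + L))
X(C) = -5 - 2*C (X(C) = (2*1*(-2 + 1))*C - 5 = (2*1*(-1))*C - 5 = -2*C - 5 = -5 - 2*C)
120*(-149 + X((2*1)*p)) = 120*(-149 + (-5 - 2*2*1*4)) = 120*(-149 + (-5 - 4*4)) = 120*(-149 + (-5 - 2*8)) = 120*(-149 + (-5 - 16)) = 120*(-149 - 21) = 120*(-170) = -20400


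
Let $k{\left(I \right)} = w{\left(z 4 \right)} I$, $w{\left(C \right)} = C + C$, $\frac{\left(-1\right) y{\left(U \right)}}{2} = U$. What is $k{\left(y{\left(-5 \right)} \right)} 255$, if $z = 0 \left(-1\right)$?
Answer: $0$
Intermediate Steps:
$z = 0$
$y{\left(U \right)} = - 2 U$
$w{\left(C \right)} = 2 C$
$k{\left(I \right)} = 0$ ($k{\left(I \right)} = 2 \cdot 0 \cdot 4 I = 2 \cdot 0 I = 0 I = 0$)
$k{\left(y{\left(-5 \right)} \right)} 255 = 0 \cdot 255 = 0$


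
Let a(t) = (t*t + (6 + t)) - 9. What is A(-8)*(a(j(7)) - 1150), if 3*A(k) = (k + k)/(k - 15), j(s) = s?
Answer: -17552/69 ≈ -254.38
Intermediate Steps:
a(t) = -3 + t + t² (a(t) = (t² + (6 + t)) - 9 = (6 + t + t²) - 9 = -3 + t + t²)
A(k) = 2*k/(3*(-15 + k)) (A(k) = ((k + k)/(k - 15))/3 = ((2*k)/(-15 + k))/3 = (2*k/(-15 + k))/3 = 2*k/(3*(-15 + k)))
A(-8)*(a(j(7)) - 1150) = ((⅔)*(-8)/(-15 - 8))*((-3 + 7 + 7²) - 1150) = ((⅔)*(-8)/(-23))*((-3 + 7 + 49) - 1150) = ((⅔)*(-8)*(-1/23))*(53 - 1150) = (16/69)*(-1097) = -17552/69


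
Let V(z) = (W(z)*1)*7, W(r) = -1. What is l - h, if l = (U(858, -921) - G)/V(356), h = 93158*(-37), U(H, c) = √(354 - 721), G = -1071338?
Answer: 23056584/7 - I*√367/7 ≈ 3.2938e+6 - 2.7367*I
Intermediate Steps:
U(H, c) = I*√367 (U(H, c) = √(-367) = I*√367)
V(z) = -7 (V(z) = -1*1*7 = -1*7 = -7)
h = -3446846
l = -1071338/7 - I*√367/7 (l = (I*√367 - 1*(-1071338))/(-7) = (I*√367 + 1071338)*(-⅐) = (1071338 + I*√367)*(-⅐) = -1071338/7 - I*√367/7 ≈ -1.5305e+5 - 2.7367*I)
l - h = (-1071338/7 - I*√367/7) - 1*(-3446846) = (-1071338/7 - I*√367/7) + 3446846 = 23056584/7 - I*√367/7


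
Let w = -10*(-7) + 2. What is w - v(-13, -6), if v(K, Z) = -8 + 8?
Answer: 72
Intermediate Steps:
v(K, Z) = 0
w = 72 (w = 70 + 2 = 72)
w - v(-13, -6) = 72 - 1*0 = 72 + 0 = 72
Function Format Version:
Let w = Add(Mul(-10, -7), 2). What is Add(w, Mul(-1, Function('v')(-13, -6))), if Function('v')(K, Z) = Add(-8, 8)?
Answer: 72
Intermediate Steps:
Function('v')(K, Z) = 0
w = 72 (w = Add(70, 2) = 72)
Add(w, Mul(-1, Function('v')(-13, -6))) = Add(72, Mul(-1, 0)) = Add(72, 0) = 72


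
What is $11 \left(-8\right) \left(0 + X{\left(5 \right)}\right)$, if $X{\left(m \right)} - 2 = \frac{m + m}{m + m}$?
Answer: $-264$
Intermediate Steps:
$X{\left(m \right)} = 3$ ($X{\left(m \right)} = 2 + \frac{m + m}{m + m} = 2 + \frac{2 m}{2 m} = 2 + 2 m \frac{1}{2 m} = 2 + 1 = 3$)
$11 \left(-8\right) \left(0 + X{\left(5 \right)}\right) = 11 \left(-8\right) \left(0 + 3\right) = \left(-88\right) 3 = -264$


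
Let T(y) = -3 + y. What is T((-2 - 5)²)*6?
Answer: 276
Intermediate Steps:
T((-2 - 5)²)*6 = (-3 + (-2 - 5)²)*6 = (-3 + (-7)²)*6 = (-3 + 49)*6 = 46*6 = 276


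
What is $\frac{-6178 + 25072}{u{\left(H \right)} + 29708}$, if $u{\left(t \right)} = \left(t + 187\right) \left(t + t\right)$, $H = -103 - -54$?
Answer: $\frac{9447}{8092} \approx 1.1674$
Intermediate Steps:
$H = -49$ ($H = -103 + 54 = -49$)
$u{\left(t \right)} = 2 t \left(187 + t\right)$ ($u{\left(t \right)} = \left(187 + t\right) 2 t = 2 t \left(187 + t\right)$)
$\frac{-6178 + 25072}{u{\left(H \right)} + 29708} = \frac{-6178 + 25072}{2 \left(-49\right) \left(187 - 49\right) + 29708} = \frac{18894}{2 \left(-49\right) 138 + 29708} = \frac{18894}{-13524 + 29708} = \frac{18894}{16184} = 18894 \cdot \frac{1}{16184} = \frac{9447}{8092}$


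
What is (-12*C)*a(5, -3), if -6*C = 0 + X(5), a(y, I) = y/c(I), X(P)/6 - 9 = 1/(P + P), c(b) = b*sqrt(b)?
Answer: 182*I*sqrt(3)/3 ≈ 105.08*I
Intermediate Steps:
c(b) = b**(3/2)
X(P) = 54 + 3/P (X(P) = 54 + 6/(P + P) = 54 + 6/((2*P)) = 54 + 6*(1/(2*P)) = 54 + 3/P)
a(y, I) = y/I**(3/2) (a(y, I) = y/(I**(3/2)) = y/I**(3/2))
C = -91/10 (C = -(0 + (54 + 3/5))/6 = -(0 + 273/5)/6 = -1/6*273/5 = -91/10 ≈ -9.1000)
(-12*C)*a(5, -3) = (-12*(-91/10))*(5/(-3)**(3/2)) = 546*(5*(I*sqrt(3)/9))/5 = 546*(5*I*sqrt(3)/9)/5 = 182*I*sqrt(3)/3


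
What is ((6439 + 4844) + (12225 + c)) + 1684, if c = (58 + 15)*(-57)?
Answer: 21031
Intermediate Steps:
c = -4161 (c = 73*(-57) = -4161)
((6439 + 4844) + (12225 + c)) + 1684 = ((6439 + 4844) + (12225 - 4161)) + 1684 = (11283 + 8064) + 1684 = 19347 + 1684 = 21031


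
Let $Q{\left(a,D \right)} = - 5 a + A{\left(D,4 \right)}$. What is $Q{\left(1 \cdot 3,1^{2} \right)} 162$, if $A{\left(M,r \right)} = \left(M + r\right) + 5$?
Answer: $-810$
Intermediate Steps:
$A{\left(M,r \right)} = 5 + M + r$
$Q{\left(a,D \right)} = 9 + D - 5 a$ ($Q{\left(a,D \right)} = - 5 a + \left(5 + D + 4\right) = - 5 a + \left(9 + D\right) = 9 + D - 5 a$)
$Q{\left(1 \cdot 3,1^{2} \right)} 162 = \left(9 + 1^{2} - 5 \cdot 1 \cdot 3\right) 162 = \left(9 + 1 - 15\right) 162 = \left(-5\right) 162 = -810$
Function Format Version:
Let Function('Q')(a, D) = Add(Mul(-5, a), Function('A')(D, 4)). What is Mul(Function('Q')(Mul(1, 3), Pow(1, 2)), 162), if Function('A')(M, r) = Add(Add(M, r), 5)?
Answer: -810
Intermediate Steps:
Function('A')(M, r) = Add(5, M, r)
Function('Q')(a, D) = Add(9, D, Mul(-5, a)) (Function('Q')(a, D) = Add(Mul(-5, a), Add(5, D, 4)) = Add(Mul(-5, a), Add(9, D)) = Add(9, D, Mul(-5, a)))
Mul(Function('Q')(Mul(1, 3), Pow(1, 2)), 162) = Mul(Add(9, Pow(1, 2), Mul(-5, Mul(1, 3))), 162) = Mul(Add(9, 1, Mul(-5, 3)), 162) = Mul(Add(9, 1, -15), 162) = Mul(-5, 162) = -810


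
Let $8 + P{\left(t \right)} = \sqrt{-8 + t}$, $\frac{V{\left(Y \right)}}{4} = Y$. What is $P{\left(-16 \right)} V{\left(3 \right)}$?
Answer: $-96 + 24 i \sqrt{6} \approx -96.0 + 58.788 i$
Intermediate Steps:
$V{\left(Y \right)} = 4 Y$
$P{\left(t \right)} = -8 + \sqrt{-8 + t}$
$P{\left(-16 \right)} V{\left(3 \right)} = \left(-8 + \sqrt{-8 - 16}\right) 4 \cdot 3 = \left(-8 + \sqrt{-24}\right) 12 = \left(-8 + 2 i \sqrt{6}\right) 12 = -96 + 24 i \sqrt{6}$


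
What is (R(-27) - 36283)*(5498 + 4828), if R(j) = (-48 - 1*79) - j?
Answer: -375690858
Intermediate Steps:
R(j) = -127 - j (R(j) = (-48 - 79) - j = -127 - j)
(R(-27) - 36283)*(5498 + 4828) = ((-127 - 1*(-27)) - 36283)*(5498 + 4828) = ((-127 + 27) - 36283)*10326 = (-100 - 36283)*10326 = -36383*10326 = -375690858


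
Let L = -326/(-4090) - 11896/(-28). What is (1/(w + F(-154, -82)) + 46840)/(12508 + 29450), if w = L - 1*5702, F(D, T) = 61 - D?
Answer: 3394187234245/3040420763772 ≈ 1.1164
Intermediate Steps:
L = 6082971/14315 (L = -326*(-1/4090) - 11896*(-1/28) = 163/2045 + 2974/7 = 6082971/14315 ≈ 424.94)
w = -75541159/14315 (w = 6082971/14315 - 1*5702 = 6082971/14315 - 5702 = -75541159/14315 ≈ -5277.1)
(1/(w + F(-154, -82)) + 46840)/(12508 + 29450) = (1/(-75541159/14315 + (61 - 1*(-154))) + 46840)/(12508 + 29450) = (1/(-75541159/14315 + (61 + 154)) + 46840)/41958 = (1/(-75541159/14315 + 215) + 46840)*(1/41958) = (1/(-72463434/14315) + 46840)*(1/41958) = (-14315/72463434 + 46840)*(1/41958) = (3394187234245/72463434)*(1/41958) = 3394187234245/3040420763772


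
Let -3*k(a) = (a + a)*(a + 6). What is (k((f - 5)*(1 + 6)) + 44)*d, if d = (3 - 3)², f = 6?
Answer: 0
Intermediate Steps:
k(a) = -2*a*(6 + a)/3 (k(a) = -(a + a)*(a + 6)/3 = -2*a*(6 + a)/3)
d = 0 (d = 0² = 0)
(k((f - 5)*(1 + 6)) + 44)*d = (-2*(6 - 5)*(1 + 6)*(6 + (6 - 5)*(1 + 6))/3 + 44)*0 = (-2*1*7*(6 + 1*7)/3 + 44)*0 = (-⅔*7*(6 + 7) + 44)*0 = (-⅔*7*13 + 44)*0 = (-182/3 + 44)*0 = -50/3*0 = 0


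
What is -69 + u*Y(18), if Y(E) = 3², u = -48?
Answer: -501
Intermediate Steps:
Y(E) = 9
-69 + u*Y(18) = -69 - 48*9 = -69 - 432 = -501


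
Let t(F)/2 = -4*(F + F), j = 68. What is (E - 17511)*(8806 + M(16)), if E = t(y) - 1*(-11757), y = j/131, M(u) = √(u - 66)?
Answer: -6647314772/131 - 3774310*I*√2/131 ≈ -5.0743e+7 - 40746.0*I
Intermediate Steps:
M(u) = √(-66 + u)
y = 68/131 ≈ 0.51908
t(F) = -16*F (t(F) = 2*(-4*(F + F)) = 2*(-8*F) = -16*F)
E = 1539079/131 (E = -16*68/131 - 1*(-11757) = -1088/131 + 11757 = 1539079/131 ≈ 11749.)
(E - 17511)*(8806 + M(16)) = (1539079/131 - 17511)*(8806 + √(-66 + 16)) = -754862*(8806 + √(-50))/131 = -754862*(8806 + 5*I*√2)/131 = -6647314772/131 - 3774310*I*√2/131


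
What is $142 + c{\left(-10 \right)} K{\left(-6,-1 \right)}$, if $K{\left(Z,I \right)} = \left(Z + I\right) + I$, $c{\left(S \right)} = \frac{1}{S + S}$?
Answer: $\frac{712}{5} \approx 142.4$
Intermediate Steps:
$c{\left(S \right)} = \frac{1}{2 S}$
$K{\left(Z,I \right)} = Z + 2 I$ ($K{\left(Z,I \right)} = \left(I + Z\right) + I = Z + 2 I$)
$142 + c{\left(-10 \right)} K{\left(-6,-1 \right)} = 142 + \frac{1}{2 \left(-10\right)} \left(-6 + 2 \left(-1\right)\right) = 142 + \frac{1}{2} \left(- \frac{1}{10}\right) \left(-6 - 2\right) = 142 - - \frac{2}{5} = 142 + \frac{2}{5} = \frac{712}{5}$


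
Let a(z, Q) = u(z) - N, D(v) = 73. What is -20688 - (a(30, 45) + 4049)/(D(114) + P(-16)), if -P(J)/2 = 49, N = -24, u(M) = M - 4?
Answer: -513101/25 ≈ -20524.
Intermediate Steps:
u(M) = -4 + M
P(J) = -98 (P(J) = -2*49 = -98)
a(z, Q) = 20 + z (a(z, Q) = (-4 + z) - 1*(-24) = (-4 + z) + 24 = 20 + z)
-20688 - (a(30, 45) + 4049)/(D(114) + P(-16)) = -20688 - ((20 + 30) + 4049)/(73 - 98) = -20688 - (50 + 4049)/(-25) = -20688 - 4099*(-1)/25 = -20688 - 1*(-4099/25) = -20688 + 4099/25 = -513101/25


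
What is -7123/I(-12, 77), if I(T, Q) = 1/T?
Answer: 85476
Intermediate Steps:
-7123/I(-12, 77) = -7123/(1/(-12)) = -7123/(-1/12) = -7123*(-12) = 85476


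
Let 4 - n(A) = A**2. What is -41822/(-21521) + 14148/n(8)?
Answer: -25164149/107605 ≈ -233.86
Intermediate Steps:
n(A) = 4 - A**2
-41822/(-21521) + 14148/n(8) = -41822/(-21521) + 14148/(4 - 1*8**2) = -41822*(-1/21521) + 14148/(4 - 1*64) = 41822/21521 + 14148/(4 - 64) = 41822/21521 + 14148/(-60) = 41822/21521 + 14148*(-1/60) = 41822/21521 - 1179/5 = -25164149/107605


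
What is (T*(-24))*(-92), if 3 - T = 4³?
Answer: -134688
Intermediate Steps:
T = -61 (T = 3 - 1*4³ = 3 - 1*64 = 3 - 64 = -61)
(T*(-24))*(-92) = -61*(-24)*(-92) = 1464*(-92) = -134688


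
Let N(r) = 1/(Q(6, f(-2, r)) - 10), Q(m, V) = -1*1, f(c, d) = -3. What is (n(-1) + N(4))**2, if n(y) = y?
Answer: 144/121 ≈ 1.1901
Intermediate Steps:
Q(m, V) = -1
N(r) = -1/11 (N(r) = 1/(-1 - 10) = 1/(-11) = -1/11)
(n(-1) + N(4))**2 = (-1 - 1/11)**2 = (-12/11)**2 = 144/121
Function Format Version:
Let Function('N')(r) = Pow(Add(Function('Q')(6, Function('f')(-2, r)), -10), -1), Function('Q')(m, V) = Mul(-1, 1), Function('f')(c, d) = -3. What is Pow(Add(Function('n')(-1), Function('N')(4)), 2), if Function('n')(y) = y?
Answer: Rational(144, 121) ≈ 1.1901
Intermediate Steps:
Function('Q')(m, V) = -1
Function('N')(r) = Rational(-1, 11) (Function('N')(r) = Pow(Add(-1, -10), -1) = Pow(-11, -1) = Rational(-1, 11))
Pow(Add(Function('n')(-1), Function('N')(4)), 2) = Pow(Add(-1, Rational(-1, 11)), 2) = Pow(Rational(-12, 11), 2) = Rational(144, 121)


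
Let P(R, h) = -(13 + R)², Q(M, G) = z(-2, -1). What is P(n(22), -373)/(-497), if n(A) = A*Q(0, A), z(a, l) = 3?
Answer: 6241/497 ≈ 12.557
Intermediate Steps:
Q(M, G) = 3
n(A) = 3*A (n(A) = A*3 = 3*A)
P(n(22), -373)/(-497) = -(13 + 3*22)²/(-497) = -(13 + 66)²*(-1/497) = -1*79²*(-1/497) = -1*6241*(-1/497) = -6241*(-1/497) = 6241/497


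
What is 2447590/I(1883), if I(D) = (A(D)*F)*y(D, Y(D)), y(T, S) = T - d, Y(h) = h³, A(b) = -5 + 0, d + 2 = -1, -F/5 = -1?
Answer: -244759/4715 ≈ -51.911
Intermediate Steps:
F = 5 (F = -5*(-1) = 5)
d = -3 (d = -2 - 1 = -3)
A(b) = -5
y(T, S) = 3 + T (y(T, S) = T - 1*(-3) = T + 3 = 3 + T)
I(D) = -75 - 25*D (I(D) = (-5*5)*(3 + D) = -25*(3 + D) = -75 - 25*D)
2447590/I(1883) = 2447590/(-75 - 25*1883) = 2447590/(-75 - 47075) = 2447590/(-47150) = 2447590*(-1/47150) = -244759/4715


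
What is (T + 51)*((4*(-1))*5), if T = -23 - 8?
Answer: -400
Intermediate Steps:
T = -31
(T + 51)*((4*(-1))*5) = (-31 + 51)*((4*(-1))*5) = 20*(-4*5) = 20*(-20) = -400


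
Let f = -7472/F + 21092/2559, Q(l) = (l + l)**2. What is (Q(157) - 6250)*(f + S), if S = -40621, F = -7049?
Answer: -22549959965329810/6012797 ≈ -3.7503e+9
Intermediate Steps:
Q(l) = 4*l**2 (Q(l) = (2*l)**2 = 4*l**2)
f = 167798356/18038391 (f = -7472/(-7049) + 21092/2559 = -7472*(-1/7049) + 21092*(1/2559) = 7472/7049 + 21092/2559 = 167798356/18038391 ≈ 9.3023)
(Q(157) - 6250)*(f + S) = (4*157**2 - 6250)*(167798356/18038391 - 40621) = (4*24649 - 6250)*(-732569682455/18038391) = (98596 - 6250)*(-732569682455/18038391) = 92346*(-732569682455/18038391) = -22549959965329810/6012797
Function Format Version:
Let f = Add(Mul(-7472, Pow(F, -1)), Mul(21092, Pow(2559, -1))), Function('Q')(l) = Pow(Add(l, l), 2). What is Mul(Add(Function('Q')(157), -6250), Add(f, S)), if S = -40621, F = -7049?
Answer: Rational(-22549959965329810, 6012797) ≈ -3.7503e+9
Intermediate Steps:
Function('Q')(l) = Mul(4, Pow(l, 2)) (Function('Q')(l) = Pow(Mul(2, l), 2) = Mul(4, Pow(l, 2)))
f = Rational(167798356, 18038391) (f = Add(Mul(-7472, Pow(-7049, -1)), Mul(21092, Pow(2559, -1))) = Add(Mul(-7472, Rational(-1, 7049)), Mul(21092, Rational(1, 2559))) = Add(Rational(7472, 7049), Rational(21092, 2559)) = Rational(167798356, 18038391) ≈ 9.3023)
Mul(Add(Function('Q')(157), -6250), Add(f, S)) = Mul(Add(Mul(4, Pow(157, 2)), -6250), Add(Rational(167798356, 18038391), -40621)) = Mul(Add(Mul(4, 24649), -6250), Rational(-732569682455, 18038391)) = Mul(Add(98596, -6250), Rational(-732569682455, 18038391)) = Mul(92346, Rational(-732569682455, 18038391)) = Rational(-22549959965329810, 6012797)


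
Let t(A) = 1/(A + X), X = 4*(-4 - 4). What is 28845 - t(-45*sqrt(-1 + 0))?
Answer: 87948437/3049 - 45*I/3049 ≈ 28845.0 - 0.014759*I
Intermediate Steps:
X = -32 (X = 4*(-8) = -32)
t(A) = 1/(-32 + A) (t(A) = 1/(A - 32) = 1/(-32 + A))
28845 - t(-45*sqrt(-1 + 0)) = 28845 - 1/(-32 - 45*sqrt(-1 + 0)) = 28845 - 1/(-32 - 45*I) = 28845 - (-32 + 45*I)/3049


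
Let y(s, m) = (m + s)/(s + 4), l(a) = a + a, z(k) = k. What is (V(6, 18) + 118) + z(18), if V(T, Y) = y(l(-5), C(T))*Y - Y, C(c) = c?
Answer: 130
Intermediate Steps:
l(a) = 2*a
y(s, m) = (m + s)/(4 + s)
V(T, Y) = -Y + Y*(5/3 - T/6) (V(T, Y) = ((T + 2*(-5))/(4 + 2*(-5)))*Y - Y = ((T - 10)/(4 - 10))*Y - Y = ((-10 + T)/(-6))*Y - Y = (-(-10 + T)/6)*Y - Y = (5/3 - T/6)*Y - Y = Y*(5/3 - T/6) - Y = -Y + Y*(5/3 - T/6))
(V(6, 18) + 118) + z(18) = ((⅙)*18*(4 - 1*6) + 118) + 18 = ((⅙)*18*(4 - 6) + 118) + 18 = ((⅙)*18*(-2) + 118) + 18 = (-6 + 118) + 18 = 112 + 18 = 130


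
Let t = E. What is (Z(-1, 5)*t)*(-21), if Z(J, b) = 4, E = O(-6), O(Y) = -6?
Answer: 504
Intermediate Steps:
E = -6
t = -6
(Z(-1, 5)*t)*(-21) = (4*(-6))*(-21) = -24*(-21) = 504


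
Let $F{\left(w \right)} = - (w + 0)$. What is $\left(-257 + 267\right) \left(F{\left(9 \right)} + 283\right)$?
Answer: $2740$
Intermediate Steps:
$F{\left(w \right)} = - w$
$\left(-257 + 267\right) \left(F{\left(9 \right)} + 283\right) = \left(-257 + 267\right) \left(\left(-1\right) 9 + 283\right) = 10 \left(-9 + 283\right) = 10 \cdot 274 = 2740$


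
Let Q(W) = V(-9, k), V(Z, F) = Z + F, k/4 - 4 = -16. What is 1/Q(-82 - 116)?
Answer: -1/57 ≈ -0.017544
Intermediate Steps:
k = -48 (k = 16 + 4*(-16) = 16 - 64 = -48)
V(Z, F) = F + Z
Q(W) = -57 (Q(W) = -48 - 9 = -57)
1/Q(-82 - 116) = 1/(-57) = -1/57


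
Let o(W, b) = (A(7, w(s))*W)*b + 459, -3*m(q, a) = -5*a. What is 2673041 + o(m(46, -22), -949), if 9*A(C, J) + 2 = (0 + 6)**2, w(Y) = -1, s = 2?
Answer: 75733760/27 ≈ 2.8050e+6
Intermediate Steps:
A(C, J) = 34/9 (A(C, J) = -2/9 + (0 + 6)**2/9 = -2/9 + (1/9)*6**2 = -2/9 + (1/9)*36 = -2/9 + 4 = 34/9)
m(q, a) = 5*a/3 (m(q, a) = -(-5)*a/3 = 5*a/3)
o(W, b) = 459 + 34*W*b/9 (o(W, b) = (34*W/9)*b + 459 = 34*W*b/9 + 459 = 459 + 34*W*b/9)
2673041 + o(m(46, -22), -949) = 2673041 + (459 + (34/9)*((5/3)*(-22))*(-949)) = 2673041 + (459 + (34/9)*(-110/3)*(-949)) = 2673041 + (459 + 3549260/27) = 2673041 + 3561653/27 = 75733760/27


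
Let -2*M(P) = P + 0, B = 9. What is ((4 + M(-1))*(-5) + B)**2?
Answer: 729/4 ≈ 182.25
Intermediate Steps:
M(P) = -P/2 (M(P) = -(P + 0)/2 = -P/2)
((4 + M(-1))*(-5) + B)**2 = ((4 - 1/2*(-1))*(-5) + 9)**2 = ((4 + 1/2)*(-5) + 9)**2 = ((9/2)*(-5) + 9)**2 = (-45/2 + 9)**2 = (-27/2)**2 = 729/4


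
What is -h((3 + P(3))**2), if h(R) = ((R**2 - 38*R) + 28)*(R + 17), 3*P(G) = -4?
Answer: 1006946/729 ≈ 1381.3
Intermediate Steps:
P(G) = -4/3 (P(G) = (1/3)*(-4) = -4/3)
h(R) = (17 + R)*(28 + R**2 - 38*R) (h(R) = (28 + R**2 - 38*R)*(17 + R) = (17 + R)*(28 + R**2 - 38*R))
-h((3 + P(3))**2) = -(476 + ((3 - 4/3)**2)**3 - 618*(3 - 4/3)**2 - 21*(3 - 4/3)**4) = -(476 + ((5/3)**2)**3 - 618*(5/3)**2 - 21*((5/3)**2)**2) = -(476 + (25/9)**3 - 618*25/9 - 21*(25/9)**2) = -(476 + 15625/729 - 5150/3 - 21*625/81) = -(476 + 15625/729 - 5150/3 - 4375/27) = -1*(-1006946/729) = 1006946/729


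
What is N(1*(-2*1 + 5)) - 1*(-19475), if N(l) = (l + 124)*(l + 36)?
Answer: 24428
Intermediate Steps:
N(l) = (36 + l)*(124 + l) (N(l) = (124 + l)*(36 + l) = (36 + l)*(124 + l))
N(1*(-2*1 + 5)) - 1*(-19475) = (4464 + (1*(-2*1 + 5))² + 160*(1*(-2*1 + 5))) - 1*(-19475) = (4464 + (1*(-2 + 5))² + 160*(1*(-2 + 5))) + 19475 = (4464 + (1*3)² + 160*(1*3)) + 19475 = (4464 + 3² + 160*3) + 19475 = (4464 + 9 + 480) + 19475 = 4953 + 19475 = 24428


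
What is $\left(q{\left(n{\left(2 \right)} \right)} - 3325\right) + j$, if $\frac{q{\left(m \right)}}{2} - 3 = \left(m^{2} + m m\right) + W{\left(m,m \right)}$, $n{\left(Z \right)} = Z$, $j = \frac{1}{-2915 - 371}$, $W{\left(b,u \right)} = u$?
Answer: $- \frac{10840515}{3286} \approx -3299.0$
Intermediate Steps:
$j = - \frac{1}{3286}$ ($j = \frac{1}{-3286} = - \frac{1}{3286} \approx -0.00030432$)
$q{\left(m \right)} = 6 + 2 m + 4 m^{2}$ ($q{\left(m \right)} = 6 + 2 \left(\left(m^{2} + m m\right) + m\right) = 6 + 2 \left(\left(m^{2} + m^{2}\right) + m\right) = 6 + 2 \left(2 m^{2} + m\right) = 6 + 2 \left(m + 2 m^{2}\right) = 6 + \left(2 m + 4 m^{2}\right) = 6 + 2 m + 4 m^{2}$)
$\left(q{\left(n{\left(2 \right)} \right)} - 3325\right) + j = \left(\left(6 + 2 \cdot 2 + 4 \cdot 2^{2}\right) - 3325\right) - \frac{1}{3286} = \left(\left(6 + 4 + 4 \cdot 4\right) - 3325\right) - \frac{1}{3286} = \left(\left(6 + 4 + 16\right) - 3325\right) - \frac{1}{3286} = \left(26 - 3325\right) - \frac{1}{3286} = -3299 - \frac{1}{3286} = - \frac{10840515}{3286}$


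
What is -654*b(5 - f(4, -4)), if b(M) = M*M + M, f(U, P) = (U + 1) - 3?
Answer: -7848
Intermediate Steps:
f(U, P) = -2 + U (f(U, P) = (1 + U) - 3 = -2 + U)
b(M) = M + M² (b(M) = M² + M = M + M²)
-654*b(5 - f(4, -4)) = -654*(5 - (-2 + 4))*(1 + (5 - (-2 + 4))) = -654*(5 - 1*2)*(1 + (5 - 1*2)) = -654*(5 - 2)*(1 + (5 - 2)) = -1962*(1 + 3) = -1962*4 = -654*12 = -7848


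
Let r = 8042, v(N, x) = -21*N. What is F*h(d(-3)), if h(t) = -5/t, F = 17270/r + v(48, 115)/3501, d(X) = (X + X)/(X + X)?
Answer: -14543315/1564169 ≈ -9.2978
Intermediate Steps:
d(X) = 1 (d(X) = (2*X)/((2*X)) = (2*X)*(1/(2*X)) = 1)
F = 2908663/1564169 (F = 17270/8042 - 21*48/3501 = 17270*(1/8042) - 1008*1/3501 = 8635/4021 - 112/389 = 2908663/1564169 ≈ 1.8596)
F*h(d(-3)) = 2908663*(-5/1)/1564169 = 2908663*(-5*1)/1564169 = (2908663/1564169)*(-5) = -14543315/1564169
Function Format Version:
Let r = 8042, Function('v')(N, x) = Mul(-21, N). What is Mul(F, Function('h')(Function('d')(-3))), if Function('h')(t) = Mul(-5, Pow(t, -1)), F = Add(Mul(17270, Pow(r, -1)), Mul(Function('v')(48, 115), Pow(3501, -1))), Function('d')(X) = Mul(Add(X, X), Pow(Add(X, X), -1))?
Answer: Rational(-14543315, 1564169) ≈ -9.2978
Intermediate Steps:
Function('d')(X) = 1 (Function('d')(X) = Mul(Mul(2, X), Pow(Mul(2, X), -1)) = Mul(Mul(2, X), Mul(Rational(1, 2), Pow(X, -1))) = 1)
F = Rational(2908663, 1564169) (F = Add(Mul(17270, Pow(8042, -1)), Mul(Mul(-21, 48), Pow(3501, -1))) = Add(Mul(17270, Rational(1, 8042)), Mul(-1008, Rational(1, 3501))) = Add(Rational(8635, 4021), Rational(-112, 389)) = Rational(2908663, 1564169) ≈ 1.8596)
Mul(F, Function('h')(Function('d')(-3))) = Mul(Rational(2908663, 1564169), Mul(-5, Pow(1, -1))) = Mul(Rational(2908663, 1564169), Mul(-5, 1)) = Mul(Rational(2908663, 1564169), -5) = Rational(-14543315, 1564169)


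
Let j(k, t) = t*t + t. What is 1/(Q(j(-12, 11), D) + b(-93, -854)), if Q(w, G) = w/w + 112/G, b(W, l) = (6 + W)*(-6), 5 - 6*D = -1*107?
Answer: 1/529 ≈ 0.0018904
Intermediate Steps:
D = 56/3 (D = 5/6 - (-1)*107/6 = 5/6 - 1/6*(-107) = 5/6 + 107/6 = 56/3 ≈ 18.667)
b(W, l) = -36 - 6*W
j(k, t) = t + t**2 (j(k, t) = t**2 + t = t + t**2)
Q(w, G) = 1 + 112/G
1/(Q(j(-12, 11), D) + b(-93, -854)) = 1/((112 + 56/3)/(56/3) + (-36 - 6*(-93))) = 1/((3/56)*(392/3) + (-36 + 558)) = 1/(7 + 522) = 1/529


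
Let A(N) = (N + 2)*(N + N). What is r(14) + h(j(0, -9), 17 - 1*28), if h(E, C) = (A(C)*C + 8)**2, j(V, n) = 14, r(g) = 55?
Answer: 4708955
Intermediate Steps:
A(N) = 2*N*(2 + N) (A(N) = (2 + N)*(2*N) = 2*N*(2 + N))
h(E, C) = (8 + 2*C**2*(2 + C))**2 (h(E, C) = ((2*C*(2 + C))*C + 8)**2 = (2*C**2*(2 + C) + 8)**2 = (8 + 2*C**2*(2 + C))**2)
r(14) + h(j(0, -9), 17 - 1*28) = 55 + 4*(4 + (17 - 1*28)**2*(2 + (17 - 1*28)))**2 = 55 + 4*(4 + (17 - 28)**2*(2 + (17 - 28)))**2 = 55 + 4*(4 + (-11)**2*(2 - 11))**2 = 55 + 4*(4 + 121*(-9))**2 = 55 + 4*(4 - 1089)**2 = 55 + 4*(-1085)**2 = 55 + 4*1177225 = 55 + 4708900 = 4708955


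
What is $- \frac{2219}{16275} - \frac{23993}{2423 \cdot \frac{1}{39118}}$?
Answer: $- \frac{2182148522641}{5633475} \approx -3.8735 \cdot 10^{5}$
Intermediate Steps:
$- \frac{2219}{16275} - \frac{23993}{2423 \cdot \frac{1}{39118}} = \left(-2219\right) \frac{1}{16275} - \frac{23993}{2423 \cdot \frac{1}{39118}} = - \frac{317}{2325} - \frac{23993}{\frac{2423}{39118}} = - \frac{317}{2325} - \frac{938558174}{2423} = - \frac{2182148522641}{5633475}$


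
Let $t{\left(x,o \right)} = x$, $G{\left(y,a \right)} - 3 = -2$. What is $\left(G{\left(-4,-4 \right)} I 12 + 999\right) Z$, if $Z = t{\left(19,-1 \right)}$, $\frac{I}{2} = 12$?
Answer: $24453$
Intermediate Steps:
$I = 24$ ($I = 2 \cdot 12 = 24$)
$G{\left(y,a \right)} = 1$ ($G{\left(y,a \right)} = 3 - 2 = 1$)
$Z = 19$
$\left(G{\left(-4,-4 \right)} I 12 + 999\right) Z = \left(1 \cdot 24 \cdot 12 + 999\right) 19 = \left(24 \cdot 12 + 999\right) 19 = \left(288 + 999\right) 19 = 1287 \cdot 19 = 24453$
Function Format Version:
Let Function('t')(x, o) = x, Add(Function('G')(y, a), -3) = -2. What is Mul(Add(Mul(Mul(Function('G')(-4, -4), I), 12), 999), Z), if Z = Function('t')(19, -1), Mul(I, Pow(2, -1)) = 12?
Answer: 24453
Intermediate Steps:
I = 24 (I = Mul(2, 12) = 24)
Function('G')(y, a) = 1 (Function('G')(y, a) = Add(3, -2) = 1)
Z = 19
Mul(Add(Mul(Mul(Function('G')(-4, -4), I), 12), 999), Z) = Mul(Add(Mul(Mul(1, 24), 12), 999), 19) = Mul(Add(Mul(24, 12), 999), 19) = Mul(Add(288, 999), 19) = Mul(1287, 19) = 24453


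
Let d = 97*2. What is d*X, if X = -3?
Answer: -582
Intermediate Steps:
d = 194
d*X = 194*(-3) = -582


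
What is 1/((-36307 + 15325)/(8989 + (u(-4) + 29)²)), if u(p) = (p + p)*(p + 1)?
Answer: -5899/10491 ≈ -0.56229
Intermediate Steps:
u(p) = 2*p*(1 + p) (u(p) = (2*p)*(1 + p) = 2*p*(1 + p))
1/((-36307 + 15325)/(8989 + (u(-4) + 29)²)) = 1/((-36307 + 15325)/(8989 + (2*(-4)*(1 - 4) + 29)²)) = 1/(-20982/(8989 + (2*(-4)*(-3) + 29)²)) = 1/(-20982/(8989 + (24 + 29)²)) = 1/(-20982/(8989 + 53²)) = 1/(-20982/(8989 + 2809)) = 1/(-20982/11798) = 1/(-20982*1/11798) = 1/(-10491/5899) = -5899/10491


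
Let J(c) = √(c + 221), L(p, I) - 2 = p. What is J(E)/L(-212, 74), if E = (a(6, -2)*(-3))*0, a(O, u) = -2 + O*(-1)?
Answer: -√221/210 ≈ -0.070791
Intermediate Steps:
L(p, I) = 2 + p
a(O, u) = -2 - O
E = 0 (E = ((-2 - 1*6)*(-3))*0 = ((-2 - 6)*(-3))*0 = -8*(-3)*0 = 24*0 = 0)
J(c) = √(221 + c)
J(E)/L(-212, 74) = √(221 + 0)/(2 - 212) = √221/(-210) = √221*(-1/210) = -√221/210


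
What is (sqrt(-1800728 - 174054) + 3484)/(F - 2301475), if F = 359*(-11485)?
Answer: -1742/3212295 - I*sqrt(1974782)/6424590 ≈ -0.00054229 - 0.00021873*I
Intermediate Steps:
F = -4123115
(sqrt(-1800728 - 174054) + 3484)/(F - 2301475) = (sqrt(-1800728 - 174054) + 3484)/(-4123115 - 2301475) = (sqrt(-1974782) + 3484)/(-6424590) = (I*sqrt(1974782) + 3484)*(-1/6424590) = (3484 + I*sqrt(1974782))*(-1/6424590) = -1742/3212295 - I*sqrt(1974782)/6424590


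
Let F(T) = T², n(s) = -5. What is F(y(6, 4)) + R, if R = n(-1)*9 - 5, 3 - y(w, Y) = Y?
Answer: -49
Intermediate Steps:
y(w, Y) = 3 - Y
R = -50 (R = -5*9 - 5 = -45 - 5 = -50)
F(y(6, 4)) + R = (3 - 1*4)² - 50 = (3 - 4)² - 50 = (-1)² - 50 = 1 - 50 = -49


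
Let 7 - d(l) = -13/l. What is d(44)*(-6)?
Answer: -963/22 ≈ -43.773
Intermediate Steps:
d(l) = 7 + 13/l (d(l) = 7 - (-13)/l = 7 + 13/l)
d(44)*(-6) = (7 + 13/44)*(-6) = (321/44)*(-6) = -963/22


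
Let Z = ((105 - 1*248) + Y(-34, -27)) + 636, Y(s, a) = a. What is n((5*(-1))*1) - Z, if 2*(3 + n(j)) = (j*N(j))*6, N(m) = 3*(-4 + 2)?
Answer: -379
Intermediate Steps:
N(m) = -6 (N(m) = 3*(-2) = -6)
n(j) = -3 - 18*j (n(j) = -3 + ((j*(-6))*6)/2 = -3 + (-6*j*6)/2 = -3 + (-36*j)/2 = -3 - 18*j)
Z = 466 (Z = ((105 - 1*248) - 27) + 636 = ((105 - 248) - 27) + 636 = (-143 - 27) + 636 = -170 + 636 = 466)
n((5*(-1))*1) - Z = (-3 - 18*5*(-1)) - 1*466 = (-3 - (-90)) - 466 = (-3 - 18*(-5)) - 466 = (-3 + 90) - 466 = 87 - 466 = -379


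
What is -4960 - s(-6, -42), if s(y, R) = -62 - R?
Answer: -4940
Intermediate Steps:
-4960 - s(-6, -42) = -4960 - (-62 - 1*(-42)) = -4960 - (-62 + 42) = -4960 - 1*(-20) = -4960 + 20 = -4940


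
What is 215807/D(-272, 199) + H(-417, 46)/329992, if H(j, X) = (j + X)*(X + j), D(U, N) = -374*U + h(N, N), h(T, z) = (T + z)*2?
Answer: 1122711703/445159208 ≈ 2.5220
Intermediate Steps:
h(T, z) = 2*T + 2*z
D(U, N) = -374*U + 4*N (D(U, N) = -374*U + (2*N + 2*N) = -374*U + 4*N)
H(j, X) = (X + j)**2 (H(j, X) = (X + j)*(X + j) = (X + j)**2)
215807/D(-272, 199) + H(-417, 46)/329992 = 215807/(-374*(-272) + 4*199) + (46 - 417)**2/329992 = 215807/(101728 + 796) + (-371)**2*(1/329992) = 215807/102524 + 137641*(1/329992) = 215807*(1/102524) + 137641/329992 = 215807/102524 + 137641/329992 = 1122711703/445159208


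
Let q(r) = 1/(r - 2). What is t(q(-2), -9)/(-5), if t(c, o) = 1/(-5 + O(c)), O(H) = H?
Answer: 4/105 ≈ 0.038095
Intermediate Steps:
q(r) = 1/(-2 + r)
t(c, o) = 1/(-5 + c)
t(q(-2), -9)/(-5) = 1/((-5)*(-5 + 1/(-2 - 2))) = -1/(5*(-5 + 1/(-4))) = -1/(5*(-5 - ¼)) = -1/(5*(-21/4)) = -⅕*(-4/21) = 4/105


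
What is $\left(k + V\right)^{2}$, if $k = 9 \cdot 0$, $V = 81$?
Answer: $6561$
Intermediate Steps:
$k = 0$
$\left(k + V\right)^{2} = \left(0 + 81\right)^{2} = 81^{2} = 6561$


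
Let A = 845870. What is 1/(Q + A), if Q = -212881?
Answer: 1/632989 ≈ 1.5798e-6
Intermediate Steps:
1/(Q + A) = 1/(-212881 + 845870) = 1/632989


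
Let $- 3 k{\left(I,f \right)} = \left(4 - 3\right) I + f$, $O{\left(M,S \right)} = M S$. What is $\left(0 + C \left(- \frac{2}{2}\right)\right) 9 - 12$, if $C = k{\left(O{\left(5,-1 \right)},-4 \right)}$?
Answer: $-39$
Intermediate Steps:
$k{\left(I,f \right)} = - \frac{I}{3} - \frac{f}{3}$ ($k{\left(I,f \right)} = - \frac{\left(4 - 3\right) I + f}{3} = - \frac{1 I + f}{3} = - \frac{I + f}{3} = - \frac{I}{3} - \frac{f}{3}$)
$C = 3$ ($C = - \frac{5 \left(-1\right)}{3} - - \frac{4}{3} = \left(- \frac{1}{3}\right) \left(-5\right) + \frac{4}{3} = \frac{5}{3} + \frac{4}{3} = 3$)
$\left(0 + C \left(- \frac{2}{2}\right)\right) 9 - 12 = \left(0 + 3 \left(- \frac{2}{2}\right)\right) 9 - 12 = \left(0 + 3 \left(\left(-2\right) \frac{1}{2}\right)\right) 9 - 12 = \left(0 + 3 \left(-1\right)\right) 9 - 12 = \left(0 - 3\right) 9 - 12 = \left(-3\right) 9 - 12 = -27 - 12 = -39$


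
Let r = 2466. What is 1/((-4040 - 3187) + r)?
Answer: -1/4761 ≈ -0.00021004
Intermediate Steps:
1/((-4040 - 3187) + r) = 1/((-4040 - 3187) + 2466) = 1/(-7227 + 2466) = 1/(-4761) = -1/4761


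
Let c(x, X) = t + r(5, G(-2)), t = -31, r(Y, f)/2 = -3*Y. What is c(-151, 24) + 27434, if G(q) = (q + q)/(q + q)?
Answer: 27373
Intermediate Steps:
G(q) = 1 (G(q) = (2*q)/((2*q)) = (2*q)*(1/(2*q)) = 1)
r(Y, f) = -6*Y (r(Y, f) = 2*(-3*Y) = -6*Y)
c(x, X) = -61 (c(x, X) = -31 - 6*5 = -31 - 30 = -61)
c(-151, 24) + 27434 = -61 + 27434 = 27373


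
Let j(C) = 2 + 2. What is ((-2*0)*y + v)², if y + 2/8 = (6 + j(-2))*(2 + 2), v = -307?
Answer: 94249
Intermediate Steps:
j(C) = 4
y = 159/4 (y = -¼ + (6 + 4)*(2 + 2) = -¼ + 10*4 = -¼ + 40 = 159/4 ≈ 39.750)
((-2*0)*y + v)² = (-2*0*(159/4) - 307)² = (0*(159/4) - 307)² = (0 - 307)² = (-307)² = 94249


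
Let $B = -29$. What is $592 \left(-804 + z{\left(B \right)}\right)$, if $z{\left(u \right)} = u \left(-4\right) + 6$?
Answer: $-403744$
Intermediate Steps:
$z{\left(u \right)} = 6 - 4 u$ ($z{\left(u \right)} = - 4 u + 6 = 6 - 4 u$)
$592 \left(-804 + z{\left(B \right)}\right) = 592 \left(-804 + \left(6 - -116\right)\right) = 592 \left(-804 + \left(6 + 116\right)\right) = 592 \left(-804 + 122\right) = 592 \left(-682\right) = -403744$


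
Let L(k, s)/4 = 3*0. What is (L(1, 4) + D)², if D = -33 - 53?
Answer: 7396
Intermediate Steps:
L(k, s) = 0 (L(k, s) = 4*(3*0) = 4*0 = 0)
D = -86
(L(1, 4) + D)² = (0 - 86)² = (-86)² = 7396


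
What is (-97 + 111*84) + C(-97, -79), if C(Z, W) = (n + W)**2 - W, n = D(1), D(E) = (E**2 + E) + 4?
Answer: 14635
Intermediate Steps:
D(E) = 4 + E + E**2 (D(E) = (E + E**2) + 4 = 4 + E + E**2)
n = 6 (n = 4 + 1 + 1**2 = 4 + 1 + 1 = 6)
C(Z, W) = (6 + W)**2 - W
(-97 + 111*84) + C(-97, -79) = (-97 + 111*84) + ((6 - 79)**2 - 1*(-79)) = (-97 + 9324) + ((-73)**2 + 79) = 9227 + (5329 + 79) = 9227 + 5408 = 14635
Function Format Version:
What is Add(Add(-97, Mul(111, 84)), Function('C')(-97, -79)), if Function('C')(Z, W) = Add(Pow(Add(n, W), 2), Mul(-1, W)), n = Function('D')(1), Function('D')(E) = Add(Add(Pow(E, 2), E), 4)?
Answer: 14635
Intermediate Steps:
Function('D')(E) = Add(4, E, Pow(E, 2)) (Function('D')(E) = Add(Add(E, Pow(E, 2)), 4) = Add(4, E, Pow(E, 2)))
n = 6 (n = Add(4, 1, Pow(1, 2)) = Add(4, 1, 1) = 6)
Function('C')(Z, W) = Add(Pow(Add(6, W), 2), Mul(-1, W))
Add(Add(-97, Mul(111, 84)), Function('C')(-97, -79)) = Add(Add(-97, Mul(111, 84)), Add(Pow(Add(6, -79), 2), Mul(-1, -79))) = Add(Add(-97, 9324), Add(Pow(-73, 2), 79)) = Add(9227, Add(5329, 79)) = Add(9227, 5408) = 14635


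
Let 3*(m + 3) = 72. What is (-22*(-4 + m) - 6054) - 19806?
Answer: -26234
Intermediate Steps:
m = 21 (m = -3 + (1/3)*72 = -3 + 24 = 21)
(-22*(-4 + m) - 6054) - 19806 = (-22*(-4 + 21) - 6054) - 19806 = (-22*17 - 6054) - 19806 = (-374 - 6054) - 19806 = -6428 - 19806 = -26234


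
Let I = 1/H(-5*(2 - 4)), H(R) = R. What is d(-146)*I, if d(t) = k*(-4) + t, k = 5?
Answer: -83/5 ≈ -16.600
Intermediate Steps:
I = ⅒ (I = 1/(-5*(2 - 4)) = 1/(-5*(-2)) = 1/10 = ⅒ ≈ 0.10000)
d(t) = -20 + t (d(t) = 5*(-4) + t = -20 + t)
d(-146)*I = (-20 - 146)*(⅒) = -166*⅒ = -83/5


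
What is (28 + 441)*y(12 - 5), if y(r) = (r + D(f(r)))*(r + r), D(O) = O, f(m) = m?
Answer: 91924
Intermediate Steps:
y(r) = 4*r**2 (y(r) = (r + r)*(r + r) = (2*r)*(2*r) = 4*r**2)
(28 + 441)*y(12 - 5) = (28 + 441)*(4*(12 - 5)**2) = 469*(4*7**2) = 469*(4*49) = 469*196 = 91924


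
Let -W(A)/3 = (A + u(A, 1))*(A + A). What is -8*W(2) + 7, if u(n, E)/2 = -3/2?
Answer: -89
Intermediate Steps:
u(n, E) = -3 (u(n, E) = 2*(-3/2) = -3)
W(A) = -6*A*(-3 + A) (W(A) = -3*(A - 3)*(A + A) = -3*(-3 + A)*2*A = -6*A*(-3 + A))
-8*W(2) + 7 = -48*2*(3 - 1*2) + 7 = -48*2*(3 - 2) + 7 = -48*2 + 7 = -8*12 + 7 = -96 + 7 = -89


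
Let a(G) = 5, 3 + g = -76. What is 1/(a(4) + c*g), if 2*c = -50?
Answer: 1/1980 ≈ 0.00050505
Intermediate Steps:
g = -79 (g = -3 - 76 = -79)
c = -25 (c = (1/2)*(-50) = -25)
1/(a(4) + c*g) = 1/(5 - 25*(-79)) = 1/(5 + 1975) = 1/1980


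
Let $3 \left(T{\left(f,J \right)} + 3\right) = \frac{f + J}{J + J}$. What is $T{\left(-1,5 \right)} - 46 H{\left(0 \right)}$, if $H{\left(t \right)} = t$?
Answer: $- \frac{43}{15} \approx -2.8667$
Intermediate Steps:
$T{\left(f,J \right)} = -3 + \frac{J + f}{6 J}$ ($T{\left(f,J \right)} = -3 + \frac{\left(f + J\right) \frac{1}{J + J}}{3} = -3 + \frac{\left(J + f\right) \frac{1}{2 J}}{3} = -3 + \frac{\frac{1}{2} \frac{1}{J} \left(J + f\right)}{3} = -3 + \frac{J + f}{6 J}$)
$T{\left(-1,5 \right)} - 46 H{\left(0 \right)} = \frac{-1 - 85}{6 \cdot 5} - 0 = \frac{1}{6} \cdot \frac{1}{5} \left(-1 - 85\right) + 0 = \frac{1}{6} \cdot \frac{1}{5} \left(-86\right) + 0 = - \frac{43}{15} + 0 = - \frac{43}{15}$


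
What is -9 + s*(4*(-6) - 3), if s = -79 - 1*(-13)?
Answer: 1773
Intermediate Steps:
s = -66 (s = -79 + 13 = -66)
-9 + s*(4*(-6) - 3) = -9 - 66*(4*(-6) - 3) = -9 - 66*(-24 - 3) = -9 - 66*(-27) = -9 + 1782 = 1773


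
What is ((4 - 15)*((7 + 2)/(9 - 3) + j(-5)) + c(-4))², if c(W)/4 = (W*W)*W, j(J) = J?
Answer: 189225/4 ≈ 47306.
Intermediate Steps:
c(W) = 4*W³ (c(W) = 4*((W*W)*W) = 4*(W²*W) = 4*W³)
((4 - 15)*((7 + 2)/(9 - 3) + j(-5)) + c(-4))² = ((4 - 15)*((7 + 2)/(9 - 3) - 5) + 4*(-4)³)² = (-11*(9/6 - 5) + 4*(-64))² = (-11*(9*(⅙) - 5) - 256)² = (-11*(3/2 - 5) - 256)² = (-11*(-7/2) - 256)² = (77/2 - 256)² = (-435/2)² = 189225/4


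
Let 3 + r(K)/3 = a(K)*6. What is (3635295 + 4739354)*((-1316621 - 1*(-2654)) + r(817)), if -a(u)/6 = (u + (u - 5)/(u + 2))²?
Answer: -312407687985649868/507 ≈ -6.1619e+14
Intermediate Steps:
a(u) = -6*(u + (-5 + u)/(2 + u))² (a(u) = -6*(u + (u - 5)/(u + 2))² = -6*(u + (-5 + u)/(2 + u))²)
r(K) = -9 - 108*(-5 + K² + 3*K)²/(2 + K)² (r(K) = -9 + 3*(-6*(-5 + K² + 3*K)²/(2 + K)²*6) = -9 + 3*(-36*(-5 + K² + 3*K)²/(2 + K)²) = -9 - 108*(-5 + K² + 3*K)²/(2 + K)²)
(3635295 + 4739354)*((-1316621 - 1*(-2654)) + r(817)) = (3635295 + 4739354)*((-1316621 - 1*(-2654)) + (-9 - 108*(-5 + 817² + 3*817)²/(2 + 817)²)) = 8374649*((-1316621 + 2654) + (-9 - 108*(-5 + 667489 + 2451)²/819²)) = 8374649*(-1313967 + (-9 - 108*1/670761*669935²)) = 8374649*(-1313967 + (-9 - 108*1/670761*448812904225)) = 8374649*(-1313967 + (-9 - 36637788100/507)) = 8374649*(-1313967 - 36637792663/507) = 8374649*(-37303973932/507) = -312407687985649868/507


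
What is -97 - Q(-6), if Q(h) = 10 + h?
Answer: -101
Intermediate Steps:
-97 - Q(-6) = -97 - (10 - 6) = -97 - 1*4 = -97 - 4 = -101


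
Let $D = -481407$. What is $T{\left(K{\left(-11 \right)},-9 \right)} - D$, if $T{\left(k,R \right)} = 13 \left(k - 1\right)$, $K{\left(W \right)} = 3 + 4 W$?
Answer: $480861$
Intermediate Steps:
$T{\left(k,R \right)} = -13 + 13 k$ ($T{\left(k,R \right)} = 13 \left(-1 + k\right) = -13 + 13 k$)
$T{\left(K{\left(-11 \right)},-9 \right)} - D = \left(-13 + 13 \left(3 + 4 \left(-11\right)\right)\right) - -481407 = \left(-13 + 13 \left(3 - 44\right)\right) + 481407 = \left(-13 + 13 \left(-41\right)\right) + 481407 = \left(-13 - 533\right) + 481407 = -546 + 481407 = 480861$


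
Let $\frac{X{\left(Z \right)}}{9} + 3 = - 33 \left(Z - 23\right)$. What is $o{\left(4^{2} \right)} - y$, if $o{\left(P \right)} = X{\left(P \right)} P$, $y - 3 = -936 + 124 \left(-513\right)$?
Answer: $97377$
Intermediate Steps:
$X{\left(Z \right)} = 6804 - 297 Z$ ($X{\left(Z \right)} = -27 + 9 \left(- 33 \left(Z - 23\right)\right) = -27 + 9 \left(- 33 \left(-23 + Z\right)\right) = -27 + 9 \left(759 - 33 Z\right) = -27 - \left(-6831 + 297 Z\right) = 6804 - 297 Z$)
$y = -64545$ ($y = 3 + \left(-936 + 124 \left(-513\right)\right) = 3 - 64548 = -64545$)
$o{\left(P \right)} = P \left(6804 - 297 P\right)$ ($o{\left(P \right)} = \left(6804 - 297 P\right) P = P \left(6804 - 297 P\right)$)
$o{\left(4^{2} \right)} - y = 27 \cdot 4^{2} \left(252 - 11 \cdot 4^{2}\right) - -64545 = 27 \cdot 16 \left(252 - 176\right) + 64545 = 27 \cdot 16 \cdot 76 + 64545 = 32832 + 64545 = 97377$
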